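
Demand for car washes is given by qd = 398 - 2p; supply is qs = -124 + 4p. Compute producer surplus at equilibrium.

Equilibrium: 398 - 2p = -124 + 4p gives p* = 87, q* = 224.
Supply starts at p = 31 (where qs = 0).
PS = ½(87 − 31)(224) = 6272.

Producer surplus = 6272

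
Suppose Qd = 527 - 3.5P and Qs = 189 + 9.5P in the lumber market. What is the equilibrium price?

Set Qd = Qs: 527 - 3.5P = 189 + 9.5P.
338 = 13P, so P* = 26.
Q* = 527 − 3.5(26) = 436.

P* = 26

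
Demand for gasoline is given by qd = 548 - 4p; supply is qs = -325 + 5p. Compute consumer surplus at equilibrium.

Equilibrium: 548 - 4p = -325 + 5p gives p* = 97, q* = 160.
Demand choke price (qd = 0): p = 137.
CS = ½(137 − 97)(160) = 3200.

Consumer surplus = 3200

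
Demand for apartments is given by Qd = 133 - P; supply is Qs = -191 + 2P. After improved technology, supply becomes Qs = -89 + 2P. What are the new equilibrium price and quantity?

Original equilibrium: P* = 108, Q* = 25.
New equilibrium: 133 - P = -89 + 2P, so 222 = 3P and P' = 74; Q' = 133 − 1(74) = 59.

P' = 74, Q' = 59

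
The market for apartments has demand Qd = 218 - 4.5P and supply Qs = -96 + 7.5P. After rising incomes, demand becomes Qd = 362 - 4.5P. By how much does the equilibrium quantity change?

Original equilibrium: P* = 157/6, Q* = 100.25.
New equilibrium: 362 - 4.5P = -96 + 7.5P, so 458 = 12P and P' = 229/6; Q' = 362 − 4.5(229/6) = 190.25.
Change in quantity: 190.25 − 100.25 = 90.

ΔQ = 90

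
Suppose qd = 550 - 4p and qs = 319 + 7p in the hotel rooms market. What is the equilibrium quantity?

Set qd = qs: 550 - 4p = 319 + 7p.
231 = 11p, so p* = 21.
q* = 550 − 4(21) = 466.

q* = 466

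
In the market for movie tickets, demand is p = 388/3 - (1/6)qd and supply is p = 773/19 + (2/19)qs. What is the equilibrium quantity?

q* = 326

Set the two price expressions equal: 388/3 - (1/6)q = 773/19 + (2/19)q.
5053/57 = (31/114)q, so q* = 326.
p* = 388/3 − (1/6)(326) = 75.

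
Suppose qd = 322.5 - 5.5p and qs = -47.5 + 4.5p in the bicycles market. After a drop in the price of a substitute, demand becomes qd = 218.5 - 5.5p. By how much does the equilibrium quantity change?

Original equilibrium: p* = 37, q* = 119.
New equilibrium: 218.5 - 5.5p = -47.5 + 4.5p, so 266 = 10p and p' = 26.6; q' = 218.5 − 5.5(26.6) = 72.2.
Change in quantity: 72.2 − 119 = -46.8.

Δq = -46.8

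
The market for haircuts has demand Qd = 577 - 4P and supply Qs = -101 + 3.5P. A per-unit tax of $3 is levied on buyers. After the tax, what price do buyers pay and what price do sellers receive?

Buyers pay $91.8, sellers receive $88.8

Pre-tax equilibrium: P* = 90.4, Q* = 215.4.
Tax on buyers shifts demand to Qd = 577 − 4(P + 3) = 565 - 4P.
565 - 4P = -101 + 3.5P gives seller price Ps = 88.8; buyers pay Pb = 88.8 + 3 = 91.8.
New quantity: Q = 577 − 4(91.8) = 209.8.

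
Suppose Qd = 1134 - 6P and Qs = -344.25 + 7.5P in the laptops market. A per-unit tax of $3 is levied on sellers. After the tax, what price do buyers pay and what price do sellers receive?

Pre-tax equilibrium: P* = 109.5, Q* = 477.
Tax on sellers shifts supply to Qs = -344.25 + 7.5(P − 3) = -366.75 + 7.5P.
1134 - 6P = -366.75 + 7.5P gives buyer price Pb = 667/6; sellers receive Ps = 667/6 − 3 = 649/6.
New quantity: Q = 1134 − 6(667/6) = 467.

Buyers pay 667/6, sellers receive 649/6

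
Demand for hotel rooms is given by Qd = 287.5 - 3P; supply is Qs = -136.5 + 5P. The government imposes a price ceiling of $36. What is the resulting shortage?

Equilibrium price would be P* = 53, so the ceiling at 36 binds.
At P = 36: Qd = 287.5 − 3(36) = 179.5, Qs = -136.5 + 5(36) = 43.5.
Shortage = 179.5 − 43.5 = 136.

Shortage = 136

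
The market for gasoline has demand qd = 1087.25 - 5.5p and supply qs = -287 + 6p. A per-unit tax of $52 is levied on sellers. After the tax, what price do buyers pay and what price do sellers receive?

Buyers pay 6745/46, sellers receive 4353/46

Pre-tax equilibrium: p* = 119.5, q* = 430.
Tax on sellers shifts supply to qs = -287 + 6(p − 52) = -599 + 6p.
1087.25 - 5.5p = -599 + 6p gives buyer price pb = 6745/46; sellers receive ps = 6745/46 − 52 = 4353/46.
New quantity: q = 1087.25 − 5.5(6745/46) = 6458/23.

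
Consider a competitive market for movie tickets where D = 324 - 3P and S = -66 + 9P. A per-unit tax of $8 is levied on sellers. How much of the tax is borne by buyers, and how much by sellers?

Pre-tax equilibrium: P* = 32.5, Q* = 226.5.
Tax on sellers shifts supply to S = -66 + 9(P − 8) = -138 + 9P.
324 - 3P = -138 + 9P gives buyer price Pb = 38.5; sellers receive Ps = 38.5 − 8 = 30.5.
New quantity: Q = 324 − 3(38.5) = 208.5.
Buyer burden = 38.5 − 32.5 = 6; seller burden = 32.5 − 30.5 = 2.

Buyers bear $6, sellers bear $2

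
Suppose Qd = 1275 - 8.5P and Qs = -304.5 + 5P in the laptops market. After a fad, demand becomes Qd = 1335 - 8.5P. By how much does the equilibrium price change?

Original equilibrium: P* = 117, Q* = 280.5.
New equilibrium: 1335 - 8.5P = -304.5 + 5P, so 1639.5 = 13.5P and P' = 1093/9; Q' = 1335 − 8.5(1093/9) = 5449/18.
Change in price: 1093/9 − 117 = 40/9.

ΔP = 40/9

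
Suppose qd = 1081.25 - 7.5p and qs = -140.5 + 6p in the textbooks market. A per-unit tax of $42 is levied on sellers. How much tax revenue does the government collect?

Tax revenue = 11025

Pre-tax equilibrium: p* = 90.5, q* = 402.5.
Tax on sellers shifts supply to qs = -140.5 + 6(p − 42) = -392.5 + 6p.
1081.25 - 7.5p = -392.5 + 6p gives buyer price pb = 655/6; sellers receive ps = 655/6 − 42 = 403/6.
New quantity: q = 1081.25 − 7.5(655/6) = 262.5.
Revenue = 42 × 262.5 = 11025.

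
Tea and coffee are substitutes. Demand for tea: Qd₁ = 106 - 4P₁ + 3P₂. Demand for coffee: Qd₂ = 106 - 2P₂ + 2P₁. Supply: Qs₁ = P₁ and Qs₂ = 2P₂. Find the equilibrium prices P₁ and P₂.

Market 1: 106 - 4P₁ + 3P₂ = P₁ → 5P₁ - 3P₂ = 106.
Market 2: 4P₂ - 2P₁ = 106.
Eliminating P₂: 4×(1) + 3×(2) gives 14P₁ = 742, so P₁ = 53.
Back-substitute into (2): P₂ = (106 + 2×53) / 4 = 53.

P₁ = 53, P₂ = 53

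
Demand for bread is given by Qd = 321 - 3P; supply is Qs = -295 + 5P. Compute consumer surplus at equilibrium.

Equilibrium: 321 - 3P = -295 + 5P gives P* = 77, Q* = 90.
Demand choke price (Qd = 0): P = 107.
CS = ½(107 − 77)(90) = 1350.

Consumer surplus = 1350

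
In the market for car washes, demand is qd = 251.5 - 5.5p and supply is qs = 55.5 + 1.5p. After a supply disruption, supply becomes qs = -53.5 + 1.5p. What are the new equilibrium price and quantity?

p' = 305/7, q' = 83/7

Original equilibrium: p* = 28, q* = 97.5.
New equilibrium: 251.5 - 5.5p = -53.5 + 1.5p, so 305 = 7p and p' = 305/7; q' = 251.5 − 5.5(305/7) = 83/7.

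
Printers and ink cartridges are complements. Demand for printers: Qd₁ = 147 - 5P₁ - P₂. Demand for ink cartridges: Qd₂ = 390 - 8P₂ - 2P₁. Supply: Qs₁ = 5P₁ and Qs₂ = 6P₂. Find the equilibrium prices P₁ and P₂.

Market 1: 147 - 5P₁ - P₂ = 5P₁ → 10P₁ + P₂ = 147.
Market 2: 14P₂ + 2P₁ = 390.
Eliminating P₂: 14×(1) − 1×(2) gives 138P₁ = 1668, so P₁ = 278/23.
Back-substitute into (2): P₂ = (390 − 2×278/23) / 14 = 601/23.

P₁ = 278/23, P₂ = 601/23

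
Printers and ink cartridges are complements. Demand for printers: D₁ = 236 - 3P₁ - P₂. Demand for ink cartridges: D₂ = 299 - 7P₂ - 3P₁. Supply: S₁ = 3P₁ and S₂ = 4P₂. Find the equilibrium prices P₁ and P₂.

Market 1: 236 - 3P₁ - P₂ = 3P₁ → 6P₁ + P₂ = 236.
Market 2: 11P₂ + 3P₁ = 299.
Eliminating P₂: 11×(1) − 1×(2) gives 63P₁ = 2297, so P₁ = 2297/63.
Back-substitute into (2): P₂ = (299 − 3×2297/63) / 11 = 362/21.

P₁ = 2297/63, P₂ = 362/21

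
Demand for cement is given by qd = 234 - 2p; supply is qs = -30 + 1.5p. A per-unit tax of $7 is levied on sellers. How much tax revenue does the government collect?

Tax revenue = 540

Pre-tax equilibrium: p* = 528/7, q* = 582/7.
Tax on sellers shifts supply to qs = -30 + 1.5(p − 7) = -40.5 + 1.5p.
234 - 2p = -40.5 + 1.5p gives buyer price pb = 549/7; sellers receive ps = 549/7 − 7 = 500/7.
New quantity: q = 234 − 2(549/7) = 540/7.
Revenue = 7 × 540/7 = 540.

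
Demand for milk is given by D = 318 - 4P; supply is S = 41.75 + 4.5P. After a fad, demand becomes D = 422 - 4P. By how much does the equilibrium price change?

ΔP = 208/17

Original equilibrium: P* = 32.5, Q* = 188.
New equilibrium: 422 - 4P = 41.75 + 4.5P, so 380.25 = 8.5P and P' = 1521/34; Q' = 422 − 4(1521/34) = 4132/17.
Change in price: 1521/34 − 32.5 = 208/17.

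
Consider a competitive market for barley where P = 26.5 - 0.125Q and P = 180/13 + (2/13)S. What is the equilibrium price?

P* = 604/29

Set the two price expressions equal: 26.5 - 0.125Q = 180/13 + (2/13)Q.
329/26 = (29/104)Q, so Q* = 1316/29.
P* = 26.5 − (0.125)(1316/29) = 604/29.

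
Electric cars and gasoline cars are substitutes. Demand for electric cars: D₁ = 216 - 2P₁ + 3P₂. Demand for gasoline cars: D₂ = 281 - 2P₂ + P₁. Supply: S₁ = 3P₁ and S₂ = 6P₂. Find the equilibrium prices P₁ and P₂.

Market 1: 216 - 2P₁ + 3P₂ = 3P₁ → 5P₁ - 3P₂ = 216.
Market 2: 8P₂ - P₁ = 281.
Eliminating P₂: 8×(1) + 3×(2) gives 37P₁ = 2571, so P₁ = 2571/37.
Back-substitute into (2): P₂ = (281 + 1×2571/37) / 8 = 1621/37.

P₁ = 2571/37, P₂ = 1621/37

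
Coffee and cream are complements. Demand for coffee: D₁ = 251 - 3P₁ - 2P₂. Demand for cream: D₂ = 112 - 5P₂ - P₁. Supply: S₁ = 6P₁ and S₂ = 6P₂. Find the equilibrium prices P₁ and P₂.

P₁ = 2537/97, P₂ = 757/97

Market 1: 251 - 3P₁ - 2P₂ = 6P₁ → 9P₁ + 2P₂ = 251.
Market 2: 11P₂ + P₁ = 112.
Eliminating P₂: 11×(1) − 2×(2) gives 97P₁ = 2537, so P₁ = 2537/97.
Back-substitute into (2): P₂ = (112 − 1×2537/97) / 11 = 757/97.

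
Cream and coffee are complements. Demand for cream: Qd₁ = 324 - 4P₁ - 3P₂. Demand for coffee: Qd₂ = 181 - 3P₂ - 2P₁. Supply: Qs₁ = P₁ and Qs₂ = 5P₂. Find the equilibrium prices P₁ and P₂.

Market 1: 324 - 4P₁ - 3P₂ = P₁ → 5P₁ + 3P₂ = 324.
Market 2: 8P₂ + 2P₁ = 181.
Eliminating P₂: 8×(1) − 3×(2) gives 34P₁ = 2049, so P₁ = 2049/34.
Back-substitute into (2): P₂ = (181 − 2×2049/34) / 8 = 257/34.

P₁ = 2049/34, P₂ = 257/34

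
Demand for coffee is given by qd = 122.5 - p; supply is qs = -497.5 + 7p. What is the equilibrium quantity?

q* = 45

Set qd = qs: 122.5 - p = -497.5 + 7p.
620 = 8p, so p* = 77.5.
q* = 122.5 − 1(77.5) = 45.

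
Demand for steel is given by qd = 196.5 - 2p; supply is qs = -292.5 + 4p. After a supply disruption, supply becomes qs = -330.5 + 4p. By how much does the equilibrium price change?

Δp = 19/3

Original equilibrium: p* = 81.5, q* = 33.5.
New equilibrium: 196.5 - 2p = -330.5 + 4p, so 527 = 6p and p' = 527/6; q' = 196.5 − 2(527/6) = 125/6.
Change in price: 527/6 − 81.5 = 19/3.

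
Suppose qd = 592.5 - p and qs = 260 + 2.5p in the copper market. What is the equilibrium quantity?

q* = 497.5

Set qd = qs: 592.5 - p = 260 + 2.5p.
332.5 = 3.5p, so p* = 95.
q* = 592.5 − 1(95) = 497.5.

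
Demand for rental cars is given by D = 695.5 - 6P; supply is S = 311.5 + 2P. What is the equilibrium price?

Set D = S: 695.5 - 6P = 311.5 + 2P.
384 = 8P, so P* = 48.
Q* = 695.5 − 6(48) = 407.5.

P* = 48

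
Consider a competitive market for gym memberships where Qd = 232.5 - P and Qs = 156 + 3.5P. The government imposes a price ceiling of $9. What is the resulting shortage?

Shortage = 36

Equilibrium price would be P* = 17, so the ceiling at 9 binds.
At P = 9: Qd = 232.5 − 1(9) = 223.5, Qs = 156 + 3.5(9) = 187.5.
Shortage = 223.5 − 187.5 = 36.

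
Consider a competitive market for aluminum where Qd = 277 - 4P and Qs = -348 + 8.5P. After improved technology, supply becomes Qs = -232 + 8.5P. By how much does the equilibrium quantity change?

Original equilibrium: P* = 50, Q* = 77.
New equilibrium: 277 - 4P = -232 + 8.5P, so 509 = 12.5P and P' = 40.72; Q' = 277 − 4(40.72) = 114.12.
Change in quantity: 114.12 − 77 = 37.12.

ΔQ = 37.12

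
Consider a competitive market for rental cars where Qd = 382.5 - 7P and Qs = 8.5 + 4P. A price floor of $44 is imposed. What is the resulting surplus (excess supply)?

Equilibrium price would be P* = 34, so the floor at 44 binds.
At P = 44: Qd = 74.5, Qs = 184.5.
Surplus = 184.5 − 74.5 = 110.

Surplus = 110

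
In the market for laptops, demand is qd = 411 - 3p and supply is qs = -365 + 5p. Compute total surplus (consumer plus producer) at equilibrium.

Total surplus = 3840

Equilibrium: 411 - 3p = -365 + 5p gives p* = 97, q* = 120.
Demand choke price: p = 137; supply starts at p = 73.
CS = ½(137 − 97)(120) = 2400; PS = ½(97 − 73)(120) = 1440.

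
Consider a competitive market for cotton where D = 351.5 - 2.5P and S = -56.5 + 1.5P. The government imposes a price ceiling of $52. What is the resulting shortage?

Equilibrium price would be P* = 102, so the ceiling at 52 binds.
At P = 52: D = 351.5 − 2.5(52) = 221.5, S = -56.5 + 1.5(52) = 21.5.
Shortage = 221.5 − 21.5 = 200.

Shortage = 200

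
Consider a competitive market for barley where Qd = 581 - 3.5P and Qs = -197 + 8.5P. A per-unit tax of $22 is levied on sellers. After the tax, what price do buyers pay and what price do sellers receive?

Buyers pay 965/12, sellers receive 701/12

Pre-tax equilibrium: P* = 389/6, Q* = 4249/12.
Tax on sellers shifts supply to Qs = -197 + 8.5(P − 22) = -384 + 8.5P.
581 - 3.5P = -384 + 8.5P gives buyer price Pb = 965/12; sellers receive Ps = 965/12 − 22 = 701/12.
New quantity: Q = 581 − 3.5(965/12) = 7189/24.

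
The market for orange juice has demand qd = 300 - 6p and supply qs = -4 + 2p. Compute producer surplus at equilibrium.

Producer surplus = 1296

Equilibrium: 300 - 6p = -4 + 2p gives p* = 38, q* = 72.
Supply starts at p = 2 (where qs = 0).
PS = ½(38 − 2)(72) = 1296.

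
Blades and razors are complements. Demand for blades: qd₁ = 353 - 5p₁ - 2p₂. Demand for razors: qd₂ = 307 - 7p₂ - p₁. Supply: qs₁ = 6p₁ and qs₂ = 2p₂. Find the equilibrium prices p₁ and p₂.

Market 1: 353 - 5p₁ - 2p₂ = 6p₁ → 11p₁ + 2p₂ = 353.
Market 2: 9p₂ + p₁ = 307.
Eliminating p₂: 9×(1) − 2×(2) gives 97p₁ = 2563, so p₁ = 2563/97.
Back-substitute into (2): p₂ = (307 − 1×2563/97) / 9 = 3024/97.

p₁ = 2563/97, p₂ = 3024/97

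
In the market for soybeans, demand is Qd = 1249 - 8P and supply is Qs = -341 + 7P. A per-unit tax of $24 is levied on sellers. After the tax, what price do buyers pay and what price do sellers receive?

Pre-tax equilibrium: P* = 106, Q* = 401.
Tax on sellers shifts supply to Qs = -341 + 7(P − 24) = -509 + 7P.
1249 - 8P = -509 + 7P gives buyer price Pb = 117.2; sellers receive Ps = 117.2 − 24 = 93.2.
New quantity: Q = 1249 − 8(117.2) = 311.4.

Buyers pay $117.2, sellers receive $93.2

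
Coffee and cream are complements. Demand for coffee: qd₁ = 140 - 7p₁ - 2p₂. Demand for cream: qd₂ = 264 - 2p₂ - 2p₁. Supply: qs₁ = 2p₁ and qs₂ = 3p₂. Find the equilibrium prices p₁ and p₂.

p₁ = 172/41, p₂ = 2096/41

Market 1: 140 - 7p₁ - 2p₂ = 2p₁ → 9p₁ + 2p₂ = 140.
Market 2: 5p₂ + 2p₁ = 264.
Eliminating p₂: 5×(1) − 2×(2) gives 41p₁ = 172, so p₁ = 172/41.
Back-substitute into (2): p₂ = (264 − 2×172/41) / 5 = 2096/41.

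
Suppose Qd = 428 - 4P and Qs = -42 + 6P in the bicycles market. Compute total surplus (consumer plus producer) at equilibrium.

Equilibrium: 428 - 4P = -42 + 6P gives P* = 47, Q* = 240.
Demand choke price: P = 107; supply starts at P = 7.
CS = ½(107 − 47)(240) = 7200; PS = ½(47 − 7)(240) = 4800.

Total surplus = 12000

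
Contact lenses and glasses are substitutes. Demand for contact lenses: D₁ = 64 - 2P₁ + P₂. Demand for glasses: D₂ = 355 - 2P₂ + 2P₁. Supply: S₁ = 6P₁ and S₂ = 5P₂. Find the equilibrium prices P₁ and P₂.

P₁ = 803/54, P₂ = 1484/27

Market 1: 64 - 2P₁ + P₂ = 6P₁ → 8P₁ - P₂ = 64.
Market 2: 7P₂ - 2P₁ = 355.
Eliminating P₂: 7×(1) + 1×(2) gives 54P₁ = 803, so P₁ = 803/54.
Back-substitute into (2): P₂ = (355 + 2×803/54) / 7 = 1484/27.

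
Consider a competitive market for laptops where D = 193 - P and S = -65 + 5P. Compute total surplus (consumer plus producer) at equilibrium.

Equilibrium: 193 - P = -65 + 5P gives P* = 43, Q* = 150.
Demand choke price: P = 193; supply starts at P = 13.
CS = ½(193 − 43)(150) = 11250; PS = ½(43 − 13)(150) = 2250.

Total surplus = 13500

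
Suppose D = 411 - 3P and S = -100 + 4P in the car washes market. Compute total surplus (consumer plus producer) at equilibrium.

Total surplus = 10752

Equilibrium: 411 - 3P = -100 + 4P gives P* = 73, Q* = 192.
Demand choke price: P = 137; supply starts at P = 25.
CS = ½(137 − 73)(192) = 6144; PS = ½(73 − 25)(192) = 4608.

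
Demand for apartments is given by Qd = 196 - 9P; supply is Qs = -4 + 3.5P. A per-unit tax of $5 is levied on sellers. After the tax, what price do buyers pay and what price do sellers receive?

Pre-tax equilibrium: P* = 16, Q* = 52.
Tax on sellers shifts supply to Qs = -4 + 3.5(P − 5) = -21.5 + 3.5P.
196 - 9P = -21.5 + 3.5P gives buyer price Pb = 17.4; sellers receive Ps = 17.4 − 5 = 12.4.
New quantity: Q = 196 − 9(17.4) = 39.4.

Buyers pay $17.4, sellers receive $12.4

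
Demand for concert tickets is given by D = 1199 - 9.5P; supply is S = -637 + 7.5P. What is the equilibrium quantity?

Set D = S: 1199 - 9.5P = -637 + 7.5P.
1836 = 17P, so P* = 108.
Q* = 1199 − 9.5(108) = 173.

Q* = 173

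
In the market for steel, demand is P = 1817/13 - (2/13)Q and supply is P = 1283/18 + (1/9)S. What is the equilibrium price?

Set the two price expressions equal: 1817/13 - (2/13)Q = 1283/18 + (1/9)Q.
16027/234 = (31/117)Q, so Q* = 258.5.
P* = 1817/13 − (2/13)(258.5) = 100.

P* = 100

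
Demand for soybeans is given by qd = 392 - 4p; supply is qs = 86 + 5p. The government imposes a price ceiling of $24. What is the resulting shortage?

Equilibrium price would be p* = 34, so the ceiling at 24 binds.
At p = 24: qd = 392 − 4(24) = 296, qs = 86 + 5(24) = 206.
Shortage = 296 − 206 = 90.

Shortage = 90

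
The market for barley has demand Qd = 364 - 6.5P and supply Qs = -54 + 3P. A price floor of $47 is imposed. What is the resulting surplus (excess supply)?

Equilibrium price would be P* = 44, so the floor at 47 binds.
At P = 47: Qd = 58.5, Qs = 87.
Surplus = 87 − 58.5 = 28.5.

Surplus = 28.5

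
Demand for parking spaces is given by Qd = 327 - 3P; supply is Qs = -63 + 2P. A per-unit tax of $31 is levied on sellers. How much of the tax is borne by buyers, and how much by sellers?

Pre-tax equilibrium: P* = 78, Q* = 93.
Tax on sellers shifts supply to Qs = -63 + 2(P − 31) = -125 + 2P.
327 - 3P = -125 + 2P gives buyer price Pb = 90.4; sellers receive Ps = 90.4 − 31 = 59.4.
New quantity: Q = 327 − 3(90.4) = 55.8.
Buyer burden = 90.4 − 78 = 12.4; seller burden = 78 − 59.4 = 18.6.

Buyers bear $12.4, sellers bear $18.6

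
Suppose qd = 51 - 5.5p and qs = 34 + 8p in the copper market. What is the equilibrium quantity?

Set qd = qs: 51 - 5.5p = 34 + 8p.
17 = 13.5p, so p* = 34/27.
q* = 51 − 5.5(34/27) = 1190/27.

q* = 1190/27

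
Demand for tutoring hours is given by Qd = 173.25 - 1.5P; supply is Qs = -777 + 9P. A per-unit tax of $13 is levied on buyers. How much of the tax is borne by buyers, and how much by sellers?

Buyers bear 78/7, sellers bear 13/7

Pre-tax equilibrium: P* = 90.5, Q* = 37.5.
Tax on buyers shifts demand to Qd = 173.25 − 1.5(P + 13) = 153.75 - 1.5P.
153.75 - 1.5P = -777 + 9P gives seller price Ps = 1241/14; buyers pay Pb = 1241/14 + 13 = 1423/14.
New quantity: Q = 173.25 − 1.5(1423/14) = 291/14.
Buyer burden = 1423/14 − 90.5 = 78/7; seller burden = 90.5 − 1241/14 = 13/7.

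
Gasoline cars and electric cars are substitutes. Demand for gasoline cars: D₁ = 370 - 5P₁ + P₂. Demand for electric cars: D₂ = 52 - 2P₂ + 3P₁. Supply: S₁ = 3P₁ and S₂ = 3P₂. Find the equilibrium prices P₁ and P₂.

P₁ = 1902/37, P₂ = 1526/37

Market 1: 370 - 5P₁ + P₂ = 3P₁ → 8P₁ - P₂ = 370.
Market 2: 5P₂ - 3P₁ = 52.
Eliminating P₂: 5×(1) + 1×(2) gives 37P₁ = 1902, so P₁ = 1902/37.
Back-substitute into (2): P₂ = (52 + 3×1902/37) / 5 = 1526/37.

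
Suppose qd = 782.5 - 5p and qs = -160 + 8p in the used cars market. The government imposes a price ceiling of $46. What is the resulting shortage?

Equilibrium price would be p* = 72.5, so the ceiling at 46 binds.
At p = 46: qd = 782.5 − 5(46) = 552.5, qs = -160 + 8(46) = 208.
Shortage = 552.5 − 208 = 344.5.

Shortage = 344.5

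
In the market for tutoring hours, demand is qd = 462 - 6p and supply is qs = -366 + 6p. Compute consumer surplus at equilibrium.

Consumer surplus = 192

Equilibrium: 462 - 6p = -366 + 6p gives p* = 69, q* = 48.
Demand choke price (qd = 0): p = 77.
CS = ½(77 − 69)(48) = 192.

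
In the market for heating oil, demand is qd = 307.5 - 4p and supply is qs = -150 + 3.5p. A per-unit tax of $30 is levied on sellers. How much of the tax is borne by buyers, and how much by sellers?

Buyers bear $14, sellers bear $16

Pre-tax equilibrium: p* = 61, q* = 63.5.
Tax on sellers shifts supply to qs = -150 + 3.5(p − 30) = -255 + 3.5p.
307.5 - 4p = -255 + 3.5p gives buyer price pb = 75; sellers receive ps = 75 − 30 = 45.
New quantity: q = 307.5 − 4(75) = 7.5.
Buyer burden = 75 − 61 = 14; seller burden = 61 − 45 = 16.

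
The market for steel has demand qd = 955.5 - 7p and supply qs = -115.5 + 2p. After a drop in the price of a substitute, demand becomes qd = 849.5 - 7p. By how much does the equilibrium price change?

Original equilibrium: p* = 119, q* = 122.5.
New equilibrium: 849.5 - 7p = -115.5 + 2p, so 965 = 9p and p' = 965/9; q' = 849.5 − 7(965/9) = 1781/18.
Change in price: 965/9 − 119 = -106/9.

Δp = -106/9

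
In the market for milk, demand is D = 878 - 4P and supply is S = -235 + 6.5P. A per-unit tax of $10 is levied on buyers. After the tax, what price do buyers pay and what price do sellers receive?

Pre-tax equilibrium: P* = 106, Q* = 454.
Tax on buyers shifts demand to D = 878 − 4(P + 10) = 838 - 4P.
838 - 4P = -235 + 6.5P gives seller price Ps = 2146/21; buyers pay Pb = 2146/21 + 10 = 2356/21.
New quantity: Q = 878 − 4(2356/21) = 9014/21.

Buyers pay 2356/21, sellers receive 2146/21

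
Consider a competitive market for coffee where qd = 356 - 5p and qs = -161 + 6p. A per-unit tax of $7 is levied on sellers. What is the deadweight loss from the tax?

Pre-tax equilibrium: p* = 47, q* = 121.
Tax on sellers shifts supply to qs = -161 + 6(p − 7) = -203 + 6p.
356 - 5p = -203 + 6p gives buyer price pb = 559/11; sellers receive ps = 559/11 − 7 = 482/11.
New quantity: q = 356 − 5(559/11) = 1121/11.
DWL = ½ × 7 × (121 − 1121/11) = 735/11.

Deadweight loss = 735/11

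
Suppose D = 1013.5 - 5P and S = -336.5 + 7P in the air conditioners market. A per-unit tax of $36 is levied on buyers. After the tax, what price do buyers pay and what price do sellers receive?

Pre-tax equilibrium: P* = 112.5, Q* = 451.
Tax on buyers shifts demand to D = 1013.5 − 5(P + 36) = 833.5 - 5P.
833.5 - 5P = -336.5 + 7P gives seller price Ps = 97.5; buyers pay Pb = 97.5 + 36 = 133.5.
New quantity: Q = 1013.5 − 5(133.5) = 346.

Buyers pay $133.5, sellers receive $97.5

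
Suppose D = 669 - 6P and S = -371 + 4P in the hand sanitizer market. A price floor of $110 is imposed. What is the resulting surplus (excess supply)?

Surplus = 60

Equilibrium price would be P* = 104, so the floor at 110 binds.
At P = 110: D = 9, S = 69.
Surplus = 69 − 9 = 60.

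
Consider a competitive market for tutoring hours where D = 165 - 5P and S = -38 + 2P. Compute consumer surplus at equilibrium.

Equilibrium: 165 - 5P = -38 + 2P gives P* = 29, Q* = 20.
Demand choke price (D = 0): P = 33.
CS = ½(33 − 29)(20) = 40.

Consumer surplus = 40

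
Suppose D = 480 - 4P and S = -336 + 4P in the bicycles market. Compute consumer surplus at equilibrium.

Consumer surplus = 648

Equilibrium: 480 - 4P = -336 + 4P gives P* = 102, Q* = 72.
Demand choke price (D = 0): P = 120.
CS = ½(120 − 102)(72) = 648.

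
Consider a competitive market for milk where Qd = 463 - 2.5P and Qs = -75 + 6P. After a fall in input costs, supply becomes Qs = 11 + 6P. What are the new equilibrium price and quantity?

Original equilibrium: P* = 1076/17, Q* = 5181/17.
New equilibrium: 463 - 2.5P = 11 + 6P, so 452 = 8.5P and P' = 904/17; Q' = 463 − 2.5(904/17) = 5611/17.

P' = 904/17, Q' = 5611/17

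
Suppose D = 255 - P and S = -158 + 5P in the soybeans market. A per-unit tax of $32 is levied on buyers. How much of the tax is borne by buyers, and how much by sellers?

Buyers bear 80/3, sellers bear 16/3

Pre-tax equilibrium: P* = 413/6, Q* = 1117/6.
Tax on buyers shifts demand to D = 255 − 1(P + 32) = 223 - P.
223 - P = -158 + 5P gives seller price Ps = 63.5; buyers pay Pb = 63.5 + 32 = 95.5.
New quantity: Q = 255 − 1(95.5) = 159.5.
Buyer burden = 95.5 − 413/6 = 80/3; seller burden = 413/6 − 63.5 = 16/3.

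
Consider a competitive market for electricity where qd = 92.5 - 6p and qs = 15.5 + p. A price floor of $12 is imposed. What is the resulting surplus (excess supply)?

Surplus = 7

Equilibrium price would be p* = 11, so the floor at 12 binds.
At p = 12: qd = 20.5, qs = 27.5.
Surplus = 27.5 − 20.5 = 7.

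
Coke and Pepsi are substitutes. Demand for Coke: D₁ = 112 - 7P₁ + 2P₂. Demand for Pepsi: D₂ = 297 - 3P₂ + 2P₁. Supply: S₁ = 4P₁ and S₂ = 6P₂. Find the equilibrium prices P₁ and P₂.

Market 1: 112 - 7P₁ + 2P₂ = 4P₁ → 11P₁ - 2P₂ = 112.
Market 2: 9P₂ - 2P₁ = 297.
Eliminating P₂: 9×(1) + 2×(2) gives 95P₁ = 1602, so P₁ = 1602/95.
Back-substitute into (2): P₂ = (297 + 2×1602/95) / 9 = 3491/95.

P₁ = 1602/95, P₂ = 3491/95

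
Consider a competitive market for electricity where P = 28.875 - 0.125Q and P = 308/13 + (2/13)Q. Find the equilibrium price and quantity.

P* = 770/29, Q* = 539/29

Set the two price expressions equal: 28.875 - 0.125Q = 308/13 + (2/13)Q.
539/104 = (29/104)Q, so Q* = 539/29.
P* = 28.875 − (0.125)(539/29) = 770/29.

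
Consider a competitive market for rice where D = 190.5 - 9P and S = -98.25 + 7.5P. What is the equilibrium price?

P* = 17.5

Set D = S: 190.5 - 9P = -98.25 + 7.5P.
288.75 = 16.5P, so P* = 17.5.
Q* = 190.5 − 9(17.5) = 33.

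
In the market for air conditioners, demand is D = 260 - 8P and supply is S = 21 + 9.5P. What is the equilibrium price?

Set D = S: 260 - 8P = 21 + 9.5P.
239 = 17.5P, so P* = 478/35.
Q* = 260 − 8(478/35) = 5276/35.

P* = 478/35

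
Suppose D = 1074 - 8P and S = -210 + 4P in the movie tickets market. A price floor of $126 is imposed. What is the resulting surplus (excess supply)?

Surplus = 228

Equilibrium price would be P* = 107, so the floor at 126 binds.
At P = 126: D = 66, S = 294.
Surplus = 294 − 66 = 228.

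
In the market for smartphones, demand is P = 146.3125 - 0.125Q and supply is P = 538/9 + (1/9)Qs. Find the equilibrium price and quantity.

P* = 100.5, Q* = 366.5

Set the two price expressions equal: 146.3125 - 0.125Q = 538/9 + (1/9)Q.
12461/144 = (17/72)Q, so Q* = 366.5.
P* = 146.3125 − (0.125)(366.5) = 100.5.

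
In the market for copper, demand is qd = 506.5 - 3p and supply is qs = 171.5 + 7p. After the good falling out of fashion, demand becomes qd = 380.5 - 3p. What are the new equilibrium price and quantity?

p' = 20.9, q' = 317.8

Original equilibrium: p* = 33.5, q* = 406.
New equilibrium: 380.5 - 3p = 171.5 + 7p, so 209 = 10p and p' = 20.9; q' = 380.5 − 3(20.9) = 317.8.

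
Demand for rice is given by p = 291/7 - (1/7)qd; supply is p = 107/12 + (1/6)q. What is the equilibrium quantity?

q* = 105.5

Set the two price expressions equal: 291/7 - (1/7)q = 107/12 + (1/6)q.
2743/84 = (13/42)q, so q* = 105.5.
p* = 291/7 − (1/7)(105.5) = 26.5.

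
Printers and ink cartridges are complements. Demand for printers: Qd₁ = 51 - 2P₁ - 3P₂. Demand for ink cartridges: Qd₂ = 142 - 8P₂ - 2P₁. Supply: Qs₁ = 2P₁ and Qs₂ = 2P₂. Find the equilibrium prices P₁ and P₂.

Market 1: 51 - 2P₁ - 3P₂ = 2P₁ → 4P₁ + 3P₂ = 51.
Market 2: 10P₂ + 2P₁ = 142.
Eliminating P₂: 10×(1) − 3×(2) gives 34P₁ = 84, so P₁ = 42/17.
Back-substitute into (2): P₂ = (142 − 2×42/17) / 10 = 233/17.

P₁ = 42/17, P₂ = 233/17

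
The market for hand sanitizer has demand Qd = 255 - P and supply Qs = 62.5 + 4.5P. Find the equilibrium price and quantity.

Set Qd = Qs: 255 - P = 62.5 + 4.5P.
192.5 = 5.5P, so P* = 35.
Q* = 255 − 1(35) = 220.

P* = 35, Q* = 220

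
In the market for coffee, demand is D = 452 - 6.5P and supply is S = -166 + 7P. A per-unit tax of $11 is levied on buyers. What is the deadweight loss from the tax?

Deadweight loss = 11011/54

Pre-tax equilibrium: P* = 412/9, Q* = 1390/9.
Tax on buyers shifts demand to D = 452 − 6.5(P + 11) = 380.5 - 6.5P.
380.5 - 6.5P = -166 + 7P gives seller price Ps = 1093/27; buyers pay Pb = 1093/27 + 11 = 1390/27.
New quantity: Q = 452 − 6.5(1390/27) = 3169/27.
DWL = ½ × 11 × (1390/9 − 3169/27) = 11011/54.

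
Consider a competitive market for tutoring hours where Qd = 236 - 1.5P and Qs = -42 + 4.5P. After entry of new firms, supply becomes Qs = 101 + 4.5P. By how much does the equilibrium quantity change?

ΔQ = 35.75

Original equilibrium: P* = 139/3, Q* = 166.5.
New equilibrium: 236 - 1.5P = 101 + 4.5P, so 135 = 6P and P' = 22.5; Q' = 236 − 1.5(22.5) = 202.25.
Change in quantity: 202.25 − 166.5 = 35.75.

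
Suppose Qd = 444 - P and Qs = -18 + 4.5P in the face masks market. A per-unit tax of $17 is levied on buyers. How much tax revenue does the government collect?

Tax revenue = 64719/11

Pre-tax equilibrium: P* = 84, Q* = 360.
Tax on buyers shifts demand to Qd = 444 − 1(P + 17) = 427 - P.
427 - P = -18 + 4.5P gives seller price Ps = 890/11; buyers pay Pb = 890/11 + 17 = 1077/11.
New quantity: Q = 444 − 1(1077/11) = 3807/11.
Revenue = 17 × 3807/11 = 64719/11.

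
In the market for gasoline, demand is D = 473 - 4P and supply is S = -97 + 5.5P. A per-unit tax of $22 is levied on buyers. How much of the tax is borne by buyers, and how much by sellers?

Buyers bear 242/19, sellers bear 176/19

Pre-tax equilibrium: P* = 60, Q* = 233.
Tax on buyers shifts demand to D = 473 − 4(P + 22) = 385 - 4P.
385 - 4P = -97 + 5.5P gives seller price Ps = 964/19; buyers pay Pb = 964/19 + 22 = 1382/19.
New quantity: Q = 473 − 4(1382/19) = 3459/19.
Buyer burden = 1382/19 − 60 = 242/19; seller burden = 60 − 964/19 = 176/19.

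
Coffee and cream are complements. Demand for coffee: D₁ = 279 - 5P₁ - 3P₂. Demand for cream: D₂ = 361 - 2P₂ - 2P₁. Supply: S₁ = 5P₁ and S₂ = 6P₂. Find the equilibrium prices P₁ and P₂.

Market 1: 279 - 5P₁ - 3P₂ = 5P₁ → 10P₁ + 3P₂ = 279.
Market 2: 8P₂ + 2P₁ = 361.
Eliminating P₂: 8×(1) − 3×(2) gives 74P₁ = 1149, so P₁ = 1149/74.
Back-substitute into (2): P₂ = (361 − 2×1149/74) / 8 = 1526/37.

P₁ = 1149/74, P₂ = 1526/37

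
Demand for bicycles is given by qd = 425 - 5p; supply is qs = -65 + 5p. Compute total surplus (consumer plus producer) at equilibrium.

Equilibrium: 425 - 5p = -65 + 5p gives p* = 49, q* = 180.
Demand choke price: p = 85; supply starts at p = 13.
CS = ½(85 − 49)(180) = 3240; PS = ½(49 − 13)(180) = 3240.

Total surplus = 6480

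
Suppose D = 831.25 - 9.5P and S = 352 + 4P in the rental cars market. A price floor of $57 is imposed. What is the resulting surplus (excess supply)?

Surplus = 290.25

Equilibrium price would be P* = 35.5, so the floor at 57 binds.
At P = 57: D = 289.75, S = 580.
Surplus = 580 − 289.75 = 290.25.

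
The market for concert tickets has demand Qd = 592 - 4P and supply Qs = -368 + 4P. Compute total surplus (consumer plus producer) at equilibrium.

Equilibrium: 592 - 4P = -368 + 4P gives P* = 120, Q* = 112.
Demand choke price: P = 148; supply starts at P = 92.
CS = ½(148 − 120)(112) = 1568; PS = ½(120 − 92)(112) = 1568.

Total surplus = 3136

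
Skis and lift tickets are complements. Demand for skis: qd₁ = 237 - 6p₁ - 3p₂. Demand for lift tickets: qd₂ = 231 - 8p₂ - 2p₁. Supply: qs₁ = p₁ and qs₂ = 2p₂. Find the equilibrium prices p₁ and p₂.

p₁ = 26.203125, p₂ = 17.859375

Market 1: 237 - 6p₁ - 3p₂ = p₁ → 7p₁ + 3p₂ = 237.
Market 2: 10p₂ + 2p₁ = 231.
Eliminating p₂: 10×(1) − 3×(2) gives 64p₁ = 1677, so p₁ = 26.203125.
Back-substitute into (2): p₂ = (231 − 2×26.203125) / 10 = 17.859375.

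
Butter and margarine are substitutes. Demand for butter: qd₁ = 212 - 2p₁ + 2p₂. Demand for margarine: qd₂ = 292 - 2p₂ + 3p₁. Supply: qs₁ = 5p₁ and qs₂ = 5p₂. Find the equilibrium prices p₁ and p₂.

Market 1: 212 - 2p₁ + 2p₂ = 5p₁ → 7p₁ - 2p₂ = 212.
Market 2: 7p₂ - 3p₁ = 292.
Eliminating p₂: 7×(1) + 2×(2) gives 43p₁ = 2068, so p₁ = 2068/43.
Back-substitute into (2): p₂ = (292 + 3×2068/43) / 7 = 2680/43.

p₁ = 2068/43, p₂ = 2680/43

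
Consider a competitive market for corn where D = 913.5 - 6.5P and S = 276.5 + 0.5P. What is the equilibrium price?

Set D = S: 913.5 - 6.5P = 276.5 + 0.5P.
637 = 7P, so P* = 91.
Q* = 913.5 − 6.5(91) = 322.

P* = 91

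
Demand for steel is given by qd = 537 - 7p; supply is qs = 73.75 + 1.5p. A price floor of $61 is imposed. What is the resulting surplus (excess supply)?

Equilibrium price would be p* = 54.5, so the floor at 61 binds.
At p = 61: qd = 110, qs = 165.25.
Surplus = 165.25 − 110 = 55.25.

Surplus = 55.25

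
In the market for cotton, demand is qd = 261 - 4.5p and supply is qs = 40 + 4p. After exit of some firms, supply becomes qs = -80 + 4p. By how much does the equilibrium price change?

Δp = 240/17

Original equilibrium: p* = 26, q* = 144.
New equilibrium: 261 - 4.5p = -80 + 4p, so 341 = 8.5p and p' = 682/17; q' = 261 − 4.5(682/17) = 1368/17.
Change in price: 682/17 − 26 = 240/17.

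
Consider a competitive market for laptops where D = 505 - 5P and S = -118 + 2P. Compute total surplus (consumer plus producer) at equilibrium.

Equilibrium: 505 - 5P = -118 + 2P gives P* = 89, Q* = 60.
Demand choke price: P = 101; supply starts at P = 59.
CS = ½(101 − 89)(60) = 360; PS = ½(89 − 59)(60) = 900.

Total surplus = 1260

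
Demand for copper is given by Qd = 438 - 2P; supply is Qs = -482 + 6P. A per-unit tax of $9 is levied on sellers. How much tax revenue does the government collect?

Tax revenue = 1750.5

Pre-tax equilibrium: P* = 115, Q* = 208.
Tax on sellers shifts supply to Qs = -482 + 6(P − 9) = -536 + 6P.
438 - 2P = -536 + 6P gives buyer price Pb = 121.75; sellers receive Ps = 121.75 − 9 = 112.75.
New quantity: Q = 438 − 2(121.75) = 194.5.
Revenue = 9 × 194.5 = 1750.5.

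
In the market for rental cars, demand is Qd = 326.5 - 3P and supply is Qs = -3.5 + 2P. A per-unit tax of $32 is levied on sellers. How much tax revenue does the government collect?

Pre-tax equilibrium: P* = 66, Q* = 128.5.
Tax on sellers shifts supply to Qs = -3.5 + 2(P − 32) = -67.5 + 2P.
326.5 - 3P = -67.5 + 2P gives buyer price Pb = 78.8; sellers receive Ps = 78.8 − 32 = 46.8.
New quantity: Q = 326.5 − 3(78.8) = 90.1.
Revenue = 32 × 90.1 = 2883.2.

Tax revenue = 2883.2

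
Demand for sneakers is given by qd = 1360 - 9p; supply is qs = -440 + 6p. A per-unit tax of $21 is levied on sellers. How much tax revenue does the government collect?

Tax revenue = 4292.4

Pre-tax equilibrium: p* = 120, q* = 280.
Tax on sellers shifts supply to qs = -440 + 6(p − 21) = -566 + 6p.
1360 - 9p = -566 + 6p gives buyer price pb = 128.4; sellers receive ps = 128.4 − 21 = 107.4.
New quantity: q = 1360 − 9(128.4) = 204.4.
Revenue = 21 × 204.4 = 4292.4.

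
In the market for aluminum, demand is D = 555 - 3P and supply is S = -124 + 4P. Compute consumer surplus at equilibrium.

Equilibrium: 555 - 3P = -124 + 4P gives P* = 97, Q* = 264.
Demand choke price (D = 0): P = 185.
CS = ½(185 − 97)(264) = 11616.

Consumer surplus = 11616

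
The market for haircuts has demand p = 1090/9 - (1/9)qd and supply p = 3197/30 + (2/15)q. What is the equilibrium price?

p* = 114.5

Set the two price expressions equal: 1090/9 - (1/9)q = 3197/30 + (2/15)q.
1309/90 = (11/45)q, so q* = 59.5.
p* = 1090/9 − (1/9)(59.5) = 114.5.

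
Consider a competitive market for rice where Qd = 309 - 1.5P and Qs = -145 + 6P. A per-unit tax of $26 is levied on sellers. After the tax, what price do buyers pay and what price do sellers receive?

Pre-tax equilibrium: P* = 908/15, Q* = 218.2.
Tax on sellers shifts supply to Qs = -145 + 6(P − 26) = -301 + 6P.
309 - 1.5P = -301 + 6P gives buyer price Pb = 244/3; sellers receive Ps = 244/3 − 26 = 166/3.
New quantity: Q = 309 − 1.5(244/3) = 187.

Buyers pay 244/3, sellers receive 166/3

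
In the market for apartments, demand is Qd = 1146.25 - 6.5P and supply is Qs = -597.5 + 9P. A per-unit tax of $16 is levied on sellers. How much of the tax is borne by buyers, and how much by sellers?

Buyers bear 288/31, sellers bear 208/31

Pre-tax equilibrium: P* = 112.5, Q* = 415.
Tax on sellers shifts supply to Qs = -597.5 + 9(P − 16) = -741.5 + 9P.
1146.25 - 6.5P = -741.5 + 9P gives buyer price Pb = 7551/62; sellers receive Ps = 7551/62 − 16 = 6559/62.
New quantity: Q = 1146.25 − 6.5(7551/62) = 10993/31.
Buyer burden = 7551/62 − 112.5 = 288/31; seller burden = 112.5 − 6559/62 = 208/31.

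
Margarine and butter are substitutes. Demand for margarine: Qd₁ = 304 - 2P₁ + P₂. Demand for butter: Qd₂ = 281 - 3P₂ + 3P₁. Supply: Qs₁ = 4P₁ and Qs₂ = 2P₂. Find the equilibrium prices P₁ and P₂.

P₁ = 1801/27, P₂ = 866/9

Market 1: 304 - 2P₁ + P₂ = 4P₁ → 6P₁ - P₂ = 304.
Market 2: 5P₂ - 3P₁ = 281.
Eliminating P₂: 5×(1) + 1×(2) gives 27P₁ = 1801, so P₁ = 1801/27.
Back-substitute into (2): P₂ = (281 + 3×1801/27) / 5 = 866/9.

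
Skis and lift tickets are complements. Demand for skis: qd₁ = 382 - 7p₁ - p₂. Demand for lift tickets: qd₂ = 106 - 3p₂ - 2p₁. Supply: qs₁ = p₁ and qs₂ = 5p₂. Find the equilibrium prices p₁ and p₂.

p₁ = 1475/31, p₂ = 42/31

Market 1: 382 - 7p₁ - p₂ = p₁ → 8p₁ + p₂ = 382.
Market 2: 8p₂ + 2p₁ = 106.
Eliminating p₂: 8×(1) − 1×(2) gives 62p₁ = 2950, so p₁ = 1475/31.
Back-substitute into (2): p₂ = (106 − 2×1475/31) / 8 = 42/31.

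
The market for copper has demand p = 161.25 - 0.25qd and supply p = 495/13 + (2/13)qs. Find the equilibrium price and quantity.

p* = 85, q* = 305

Set the two price expressions equal: 161.25 - 0.25q = 495/13 + (2/13)q.
6405/52 = (21/52)q, so q* = 305.
p* = 161.25 − (0.25)(305) = 85.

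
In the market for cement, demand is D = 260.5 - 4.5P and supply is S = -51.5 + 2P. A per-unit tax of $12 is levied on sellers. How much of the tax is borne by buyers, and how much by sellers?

Pre-tax equilibrium: P* = 48, Q* = 44.5.
Tax on sellers shifts supply to S = -51.5 + 2(P − 12) = -75.5 + 2P.
260.5 - 4.5P = -75.5 + 2P gives buyer price Pb = 672/13; sellers receive Ps = 672/13 − 12 = 516/13.
New quantity: Q = 260.5 − 4.5(672/13) = 725/26.
Buyer burden = 672/13 − 48 = 48/13; seller burden = 48 − 516/13 = 108/13.

Buyers bear 48/13, sellers bear 108/13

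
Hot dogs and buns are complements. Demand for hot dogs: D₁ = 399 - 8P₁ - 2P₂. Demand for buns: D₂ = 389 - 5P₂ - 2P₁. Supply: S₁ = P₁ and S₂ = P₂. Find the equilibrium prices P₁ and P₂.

P₁ = 32.32, P₂ = 54.06

Market 1: 399 - 8P₁ - 2P₂ = P₁ → 9P₁ + 2P₂ = 399.
Market 2: 6P₂ + 2P₁ = 389.
Eliminating P₂: 6×(1) − 2×(2) gives 50P₁ = 1616, so P₁ = 32.32.
Back-substitute into (2): P₂ = (389 − 2×32.32) / 6 = 54.06.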